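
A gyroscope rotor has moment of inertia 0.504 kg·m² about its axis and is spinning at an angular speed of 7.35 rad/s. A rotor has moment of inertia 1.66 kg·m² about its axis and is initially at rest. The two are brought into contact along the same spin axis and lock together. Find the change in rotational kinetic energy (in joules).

ΔKE ≈ -10.4 J

The coupling torques are internal; angular momentum about the shared axis is conserved.
Taking A's sense as positive: L = (0.5040)(7.35) = 3.704 kg·m²·rad/s.
Combined I = 0.5040 + 1.660 = 2.164 kg·m².
ω_f = L / I = 3.704 / 2.164 = 1.712 rad/s.
KE_i = ½ΣIω² = 13.61 J; KE_f = ½(2.164)(1.712)² = 3.171 J.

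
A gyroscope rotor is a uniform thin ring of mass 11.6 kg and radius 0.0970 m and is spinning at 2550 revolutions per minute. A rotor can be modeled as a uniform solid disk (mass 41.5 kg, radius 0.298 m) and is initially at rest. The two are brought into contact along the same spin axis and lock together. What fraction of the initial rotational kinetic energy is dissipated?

The coupling torques are internal; angular momentum about the shared axis is conserved.
Moments of inertia: I_A = (11.6)(0.0970)² = 0.1091 kg·m²; I_B = ½(41.5)(0.298)² = 1.843 kg·m².
Taking A's sense as positive: L = (0.1091)(2550) = 278.3 kg·m²·rpm.
Combined I = 0.1091 + 1.843 = 1.952 kg·m².
ω_f = L / I = 278.3 / 1.952 = 142.6 rpm.
KE_i = ½ΣIω² = 3891 J; KE_f = ½(1.952)(14.93)² = 217.6 J.
Fraction dissipated = (KE_i − KE_f)/KE_i = 0.9441.

fraction ≈ 0.944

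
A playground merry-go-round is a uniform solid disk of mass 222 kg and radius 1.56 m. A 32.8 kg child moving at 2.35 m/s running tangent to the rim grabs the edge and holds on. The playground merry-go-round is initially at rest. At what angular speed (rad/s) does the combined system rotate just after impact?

|ω_f| ≈ 0.344 rad/s

About the axle the impulsive forces during the collision are internal, so angular momentum about that axis is conserved.
I_p = ½(222)(1.56)² = 270.1 kg·m². Taking the sense of the child's angular momentum as positive, L_{child} = m v R = (32.8)(2.35)(1.56) = 120.2 kg·m²/s.
L_i = 0 + 120.2 = 120.2 kg·m²/s.
After sticking, I_f = I_p + m R² = 270.1 + (32.8)(1.56)² = 350.0 kg·m².
ω_f = L_i / I_f = 120.2 / 350.0 = 0.3436 rad/s.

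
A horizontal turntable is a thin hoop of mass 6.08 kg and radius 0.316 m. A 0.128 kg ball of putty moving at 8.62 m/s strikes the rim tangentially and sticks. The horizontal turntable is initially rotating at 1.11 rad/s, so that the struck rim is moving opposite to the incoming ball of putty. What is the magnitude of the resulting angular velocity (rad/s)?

About the axle the impulsive forces during the collision are internal, so angular momentum about that axis is conserved.
I_p = (6.08)(0.316)² = 0.6071 kg·m². Taking the sense of the ball of putty's angular momentum as positive, L_{ball} = m v R = (0.128)(8.62)(0.316) = 0.3487 kg·m²/s.
L_i = −I_p ω_p + m v R = −(0.6071)(1.11) + 0.3487 = -0.3252 kg·m²/s.
After sticking, I_f = I_p + m R² = 0.6071 + (0.128)(0.316)² = 0.6199 kg·m².
ω_f = L_i / I_f = -0.3252 / 0.6199 = -0.5247 rad/s.

|ω_f| ≈ 0.525 rad/s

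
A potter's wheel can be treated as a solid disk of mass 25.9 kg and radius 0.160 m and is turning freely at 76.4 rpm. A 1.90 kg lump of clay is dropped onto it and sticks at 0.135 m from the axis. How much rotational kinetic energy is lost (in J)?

energy lost ≈ 1.00 J

No external torque acts about the axis; L_before = L_after.
I_p = ½(25.9)(0.160)² = 0.3315 kg·m².
Added inertia Σmr² = (1.90)(0.135)² = 0.03463 kg·m²; I_f = 0.3315 + 0.03463 = 0.3661 kg·m².
ω_f = I_p ω_i / I_f = (0.3315)(76.4) / 0.3661 = 69.17 rpm.
KE_i = ½(0.3315)(8.001 rad/s)² = 10.61 J; KE_f = ½(0.3661)(7.244)² = 9.607 J.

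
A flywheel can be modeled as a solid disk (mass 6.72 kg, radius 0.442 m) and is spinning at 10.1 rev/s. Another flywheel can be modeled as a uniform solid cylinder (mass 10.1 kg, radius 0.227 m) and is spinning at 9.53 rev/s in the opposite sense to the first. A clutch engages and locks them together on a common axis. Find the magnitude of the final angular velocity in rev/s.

|ω_f| ≈ 4.53 rev/s

The coupling torques are internal; angular momentum about the shared axis is conserved.
Moments of inertia: I_A = ½(6.72)(0.442)² = 0.6564 kg·m²; I_B = ½(10.1)(0.227)² = 0.2602 kg·m².
Taking A's sense as positive: L = (0.6564)(10.1) − (0.2602)(9.53) = 4.150 kg·m²·rev/s.
Combined I = 0.6564 + 0.2602 = 0.9166 kg·m².
ω_f = L / I = 4.150 / 0.9166 = 4.527 rev/s.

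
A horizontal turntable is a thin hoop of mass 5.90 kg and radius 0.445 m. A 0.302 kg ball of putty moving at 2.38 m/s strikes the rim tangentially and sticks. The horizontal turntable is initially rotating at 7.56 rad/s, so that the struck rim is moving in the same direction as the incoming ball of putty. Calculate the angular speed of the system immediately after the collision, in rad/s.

About the axle the impulsive forces during the collision are internal, so angular momentum about that axis is conserved.
I_p = (5.90)(0.445)² = 1.168 kg·m². Taking the sense of the ball of putty's angular momentum as positive, L_{ball} = m v R = (0.302)(2.38)(0.445) = 0.3198 kg·m²/s.
L_i = +I_p ω_p + m v R = +(1.168)(7.56) + 0.3198 = 9.153 kg·m²/s.
After sticking, I_f = I_p + m R² = 1.168 + (0.302)(0.445)² = 1.228 kg·m².
ω_f = L_i / I_f = 9.153 / 1.228 = 7.452 rad/s.

|ω_f| ≈ 7.45 rad/s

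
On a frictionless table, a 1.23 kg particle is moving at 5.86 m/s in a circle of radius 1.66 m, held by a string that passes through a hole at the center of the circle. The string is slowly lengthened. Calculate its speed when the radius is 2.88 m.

v₂ ≈ 3.38 m/s

Central (radial) force ⇒ zero torque about the center ⇒ m v r is constant.
v₂ = v₁ r₁ / r₂ = (5.86)(1.66) / (2.88) = 3.378 m/s.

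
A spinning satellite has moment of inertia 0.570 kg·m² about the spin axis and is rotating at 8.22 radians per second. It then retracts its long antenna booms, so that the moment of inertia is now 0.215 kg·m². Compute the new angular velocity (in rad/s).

ω₂ ≈ 21.8 rad/s

Angular momentum about the spin axis is conserved since the torque about it is zero.
ω₂ = I₁ω₁ / I₂ = (0.5700)(8.22 rad/s) / (0.2150) = 21.79 rad/s.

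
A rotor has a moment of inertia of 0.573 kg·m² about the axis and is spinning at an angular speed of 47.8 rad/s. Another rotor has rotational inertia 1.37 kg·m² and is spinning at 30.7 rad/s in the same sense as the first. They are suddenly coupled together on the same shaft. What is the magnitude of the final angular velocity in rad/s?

|ω_f| ≈ 35.7 rad/s

No external torque acts about the common axis, so total angular momentum is conserved.
Taking A's sense as positive: L = (0.5730)(47.8) + (1.370)(30.7) = 69.45 kg·m²·rad/s.
Combined I = 0.5730 + 1.370 = 1.943 kg·m².
ω_f = L / I = 69.45 / 1.943 = 35.74 rad/s.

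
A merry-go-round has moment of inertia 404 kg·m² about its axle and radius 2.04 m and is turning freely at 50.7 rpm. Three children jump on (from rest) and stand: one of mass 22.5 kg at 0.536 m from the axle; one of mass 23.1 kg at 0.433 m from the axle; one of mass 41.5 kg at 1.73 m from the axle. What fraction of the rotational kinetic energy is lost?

The added mass arrives with no angular momentum about the axle, and any external torque about the axle is negligible, so the system's angular momentum is conserved.
Added inertia Σmr² = (22.5)(0.536)² + (23.1)(0.433)² + (41.5)(1.73)² = 135.0 kg·m²; I_f = 404.0 + 135.0 = 539.0 kg·m².
ω_f = I_p ω_i / I_f = (404.0)(50.7) / 539.0 = 38.00 rpm.
KE_i = ½(404.0)(5.309 rad/s)² = 5694 J; KE_f = ½(539.0)(3.980)² = 4268 J.
Fraction lost = 0.2505.

fraction ≈ 0.250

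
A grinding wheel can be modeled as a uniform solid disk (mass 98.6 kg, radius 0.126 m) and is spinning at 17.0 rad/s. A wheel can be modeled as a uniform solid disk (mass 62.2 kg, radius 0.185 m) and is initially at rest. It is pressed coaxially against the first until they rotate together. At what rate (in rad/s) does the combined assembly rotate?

|ω_f| ≈ 7.20 rad/s

The coupling torques are internal; angular momentum about the shared axis is conserved.
Moments of inertia: I_A = ½(98.6)(0.126)² = 0.7827 kg·m²; I_B = ½(62.2)(0.185)² = 1.064 kg·m².
Taking A's sense as positive: L = (0.7827)(17.0) = 13.31 kg·m²·rad/s.
Combined I = 0.7827 + 1.064 = 1.847 kg·m².
ω_f = L / I = 13.31 / 1.847 = 7.204 rad/s.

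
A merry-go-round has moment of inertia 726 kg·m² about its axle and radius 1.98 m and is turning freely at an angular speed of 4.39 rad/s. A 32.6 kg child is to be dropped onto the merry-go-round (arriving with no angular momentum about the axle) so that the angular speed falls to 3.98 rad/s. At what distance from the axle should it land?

r ≈ 1.51 m

The added mass arrives with no angular momentum about the axle, and any external torque about the axle is negligible, so the system's angular momentum is conserved.
I_p ω_i = (I_p + m r²) ω_f ⇒ m r² = I_p(ω_i/ω_f − 1) = 726.0(4.39/3.98 − 1) = 74.79 kg·m².
r = √(74.79/32.6) = 1.515 m.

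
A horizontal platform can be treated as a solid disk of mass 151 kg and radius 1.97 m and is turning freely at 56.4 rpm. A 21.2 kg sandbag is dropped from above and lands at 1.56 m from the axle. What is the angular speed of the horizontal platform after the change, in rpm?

ω_f ≈ 48.0 rpm

The added mass arrives with no angular momentum about the axle, and any external torque about the axle is negligible, so the system's angular momentum is conserved.
I_p = ½(151)(1.97)² = 293.0 kg·m².
Added inertia Σmr² = (21.2)(1.56)² = 51.59 kg·m²; I_f = 293.0 + 51.59 = 344.6 kg·m².
ω_f = I_p ω_i / I_f = (293.0)(56.4) / 344.6 = 47.96 rpm.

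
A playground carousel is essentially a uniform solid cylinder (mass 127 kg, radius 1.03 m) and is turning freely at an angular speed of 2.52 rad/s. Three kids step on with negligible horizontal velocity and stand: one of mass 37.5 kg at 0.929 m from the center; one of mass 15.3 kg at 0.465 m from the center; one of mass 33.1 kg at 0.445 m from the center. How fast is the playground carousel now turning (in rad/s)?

The added mass arrives with no angular momentum about the center, and any external torque about the center is negligible, so the system's angular momentum is conserved.
I_p = ½(127)(1.03)² = 67.37 kg·m².
Added inertia Σmr² = (37.5)(0.929)² + (15.3)(0.465)² + (33.1)(0.445)² = 42.23 kg·m²; I_f = 67.37 + 42.23 = 109.6 kg·m².
ω_f = I_p ω_i / I_f = (67.37)(2.52) / 109.6 = 1.549 rad/s.

ω_f ≈ 1.55 rad/s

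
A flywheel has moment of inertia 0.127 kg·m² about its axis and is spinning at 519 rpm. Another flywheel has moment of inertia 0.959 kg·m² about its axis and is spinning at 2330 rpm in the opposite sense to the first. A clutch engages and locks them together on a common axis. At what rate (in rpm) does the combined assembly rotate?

The coupling torques are internal; angular momentum about the shared axis is conserved.
Taking A's sense as positive: L = (0.1270)(519) − (0.9590)(2330) = -2169 kg·m²·rpm.
Combined I = 0.1270 + 0.9590 = 1.086 kg·m².
ω_f = L / I = -2169 / 1.086 = -1997 rpm.

|ω_f| ≈ 2000 rpm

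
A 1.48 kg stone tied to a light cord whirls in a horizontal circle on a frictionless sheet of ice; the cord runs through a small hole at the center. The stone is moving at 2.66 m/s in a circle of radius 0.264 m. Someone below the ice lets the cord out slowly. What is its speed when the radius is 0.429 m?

v₂ ≈ 1.64 m/s

The only horizontal force on the mass is along the cord (radial), so it exerts no torque about the hole and angular momentum m v r is conserved.
v₂ = v₁ r₁ / r₂ = (2.66)(0.264) / (0.429) = 1.637 m/s.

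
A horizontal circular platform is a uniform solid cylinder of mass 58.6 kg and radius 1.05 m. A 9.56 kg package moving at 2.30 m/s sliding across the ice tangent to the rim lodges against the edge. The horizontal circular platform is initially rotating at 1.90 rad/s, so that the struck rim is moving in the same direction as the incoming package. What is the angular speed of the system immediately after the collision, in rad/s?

The axle reaction passes through the central axle and exerts no torque about it; angular momentum about the central axle is conserved through the impact.
I_p = ½(58.6)(1.05)² = 32.30 kg·m². Taking the sense of the package's angular momentum as positive, L_{package} = m v R = (9.56)(2.30)(1.05) = 23.09 kg·m²/s.
L_i = +I_p ω_p + m v R = +(32.30)(1.90) + 23.09 = 84.46 kg·m²/s.
After sticking, I_f = I_p + m R² = 32.30 + (9.56)(1.05)² = 42.84 kg·m².
ω_f = L_i / I_f = 84.46 / 42.84 = 1.971 rad/s.

|ω_f| ≈ 1.97 rad/s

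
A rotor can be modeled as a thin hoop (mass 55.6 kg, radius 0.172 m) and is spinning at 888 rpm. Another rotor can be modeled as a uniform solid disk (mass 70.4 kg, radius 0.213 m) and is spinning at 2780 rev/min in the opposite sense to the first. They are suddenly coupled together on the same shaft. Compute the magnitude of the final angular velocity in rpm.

The coupling torques are internal; angular momentum about the shared axis is conserved.
Moments of inertia: I_A = (55.6)(0.172)² = 1.645 kg·m²; I_B = ½(70.4)(0.213)² = 1.597 kg·m².
Taking A's sense as positive: L = (1.645)(888) − (1.597)(2780) = -2979 kg·m²·rpm.
Combined I = 1.645 + 1.597 = 3.242 kg·m².
ω_f = L / I = -2979 / 3.242 = -918.9 rpm.

|ω_f| ≈ 919 rpm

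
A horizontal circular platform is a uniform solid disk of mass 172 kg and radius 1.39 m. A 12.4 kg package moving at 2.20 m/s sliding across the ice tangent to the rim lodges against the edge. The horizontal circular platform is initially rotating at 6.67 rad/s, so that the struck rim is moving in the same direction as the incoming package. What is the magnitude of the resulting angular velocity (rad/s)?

The axle reaction passes through the central axle and exerts no torque about it; angular momentum about the central axle is conserved through the impact.
I_p = ½(172)(1.39)² = 166.2 kg·m². Taking the sense of the package's angular momentum as positive, L_{package} = m v R = (12.4)(2.20)(1.39) = 37.92 kg·m²/s.
L_i = +I_p ω_p + m v R = +(166.2)(6.67) + 37.92 = 1146 kg·m²/s.
After sticking, I_f = I_p + m R² = 166.2 + (12.4)(1.39)² = 190.1 kg·m².
ω_f = L_i / I_f = 1146 / 190.1 = 6.029 rad/s.

|ω_f| ≈ 6.03 rad/s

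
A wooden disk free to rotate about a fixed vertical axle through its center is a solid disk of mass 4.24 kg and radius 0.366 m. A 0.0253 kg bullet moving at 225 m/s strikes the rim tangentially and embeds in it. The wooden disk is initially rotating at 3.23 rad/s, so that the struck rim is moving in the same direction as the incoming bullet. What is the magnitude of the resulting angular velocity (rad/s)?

|ω_f| ≈ 10.4 rad/s

The axle reaction passes through the axle and exerts no torque about it; angular momentum about the axle is conserved through the impact.
I_p = ½(4.24)(0.366)² = 0.2840 kg·m². Taking the sense of the bullet's angular momentum as positive, L_{bullet} = m v R = (0.0253)(225)(0.366) = 2.083 kg·m²/s.
L_i = +I_p ω_p + m v R = +(0.2840)(3.23) + 2.083 = 3.001 kg·m²/s.
After sticking, I_f = I_p + m R² = 0.2840 + (0.0253)(0.366)² = 0.2874 kg·m².
ω_f = L_i / I_f = 3.001 / 0.2874 = 10.44 rad/s.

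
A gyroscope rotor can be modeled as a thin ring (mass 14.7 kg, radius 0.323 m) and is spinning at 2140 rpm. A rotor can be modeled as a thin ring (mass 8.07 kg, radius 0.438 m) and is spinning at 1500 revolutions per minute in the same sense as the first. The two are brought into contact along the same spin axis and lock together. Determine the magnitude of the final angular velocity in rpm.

The coupling torques are internal; angular momentum about the shared axis is conserved.
Moments of inertia: I_A = (14.7)(0.323)² = 1.534 kg·m²; I_B = (8.07)(0.438)² = 1.548 kg·m².
Taking A's sense as positive: L = (1.534)(2140) + (1.548)(1500) = 5604 kg·m²·rpm.
Combined I = 1.534 + 1.548 = 3.082 kg·m².
ω_f = L / I = 5604 / 3.082 = 1818 rpm.

|ω_f| ≈ 1820 rpm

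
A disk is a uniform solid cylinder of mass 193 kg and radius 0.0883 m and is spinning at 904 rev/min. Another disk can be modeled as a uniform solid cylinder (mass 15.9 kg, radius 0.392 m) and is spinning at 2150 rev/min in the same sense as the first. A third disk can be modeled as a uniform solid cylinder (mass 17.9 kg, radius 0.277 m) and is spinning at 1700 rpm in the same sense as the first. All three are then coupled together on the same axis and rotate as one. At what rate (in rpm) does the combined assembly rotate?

|ω_f| ≈ 1680 rpm

No external torque acts about the common axis, so total angular momentum is conserved.
Moments of inertia: I_A = ½(193)(0.0883)² = 0.7524 kg·m²; I_B = ½(15.9)(0.392)² = 1.222 kg·m²; I_C = ½(17.9)(0.277)² = 0.6867 kg·m².
Taking A's sense as positive: L = (0.7524)(904) + (1.222)(2150) + (0.6867)(1700) = 4474 kg·m²·rpm.
Combined I = 0.7524 + 1.222 + 0.6867 = 2.661 kg·m².
ω_f = L / I = 4474 / 2.661 = 1682 rpm.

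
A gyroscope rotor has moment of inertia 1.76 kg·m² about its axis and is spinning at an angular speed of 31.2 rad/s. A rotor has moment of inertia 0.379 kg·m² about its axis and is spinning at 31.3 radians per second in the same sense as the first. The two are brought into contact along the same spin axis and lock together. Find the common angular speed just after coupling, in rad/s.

|ω_f| ≈ 31.2 rad/s

No external torque acts about the common axis, so total angular momentum is conserved.
Taking A's sense as positive: L = (1.760)(31.2) + (0.3790)(31.3) = 66.77 kg·m²·rad/s.
Combined I = 1.760 + 0.3790 = 2.139 kg·m².
ω_f = L / I = 66.77 / 2.139 = 31.22 rad/s.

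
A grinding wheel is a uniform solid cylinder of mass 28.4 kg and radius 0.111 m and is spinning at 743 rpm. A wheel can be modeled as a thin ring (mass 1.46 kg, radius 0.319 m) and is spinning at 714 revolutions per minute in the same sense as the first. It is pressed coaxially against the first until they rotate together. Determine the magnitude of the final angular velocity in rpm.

|ω_f| ≈ 730 rpm

No external torque acts about the common axis, so total angular momentum is conserved.
Moments of inertia: I_A = ½(28.4)(0.111)² = 0.1750 kg·m²; I_B = (1.46)(0.319)² = 0.1486 kg·m².
Taking A's sense as positive: L = (0.1750)(743) + (0.1486)(714) = 236.1 kg·m²·rpm.
Combined I = 0.1750 + 0.1486 = 0.3235 kg·m².
ω_f = L / I = 236.1 / 0.3235 = 729.7 rpm.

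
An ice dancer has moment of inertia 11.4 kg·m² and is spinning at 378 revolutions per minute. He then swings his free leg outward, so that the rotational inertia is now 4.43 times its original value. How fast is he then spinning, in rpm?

ω₂ ≈ 85.3 rpm

Angular momentum about the spin axis is conserved since the torque about it is zero.
I₂ = 4.43 × 11.4 = 50.50 kg·m².
ω₂ = I₁ω₁ / I₂ = (11.40)(378 rpm) / (50.50) = 85.33 rpm.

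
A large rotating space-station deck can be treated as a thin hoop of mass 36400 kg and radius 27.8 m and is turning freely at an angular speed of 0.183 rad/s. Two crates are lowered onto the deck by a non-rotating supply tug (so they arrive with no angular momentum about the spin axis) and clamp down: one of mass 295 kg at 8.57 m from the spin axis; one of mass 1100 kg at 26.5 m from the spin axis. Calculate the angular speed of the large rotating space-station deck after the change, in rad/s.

No external torque acts about the spin axis; L_before = L_after.
I_p = (36400)(27.8)² = 2.813e+07 kg·m².
Added inertia Σmr² = (295)(8.57)² + (1100)(26.5)² = 7.941e+05 kg·m²; I_f = 2.813e+07 + 7.941e+05 = 2.893e+07 kg·m².
ω_f = I_p ω_i / I_f = (2.813e+07)(0.183) / 2.893e+07 = 0.1780 rad/s.

ω_f ≈ 0.178 rad/s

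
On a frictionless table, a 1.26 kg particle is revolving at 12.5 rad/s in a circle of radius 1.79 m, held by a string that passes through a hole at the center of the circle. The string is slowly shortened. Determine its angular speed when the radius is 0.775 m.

ω₂ ≈ 66.7 rad/s

The constraining force is radial, so m r² ω about the center is conserved.
ω₂ = ω₁ (r₁/r₂)² = (12.5)(1.79/0.775)² = 66.68 rad/s.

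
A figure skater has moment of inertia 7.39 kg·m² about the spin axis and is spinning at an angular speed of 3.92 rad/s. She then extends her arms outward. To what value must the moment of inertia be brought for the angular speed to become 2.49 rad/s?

No external torque acts about the spin axis, so angular momentum is conserved.
I₂ = I₁ω₁ / ω₂ = (7.39)(3.92) / (2.49) = 11.63 kg·m².

I₂ ≈ 11.6 kg·m²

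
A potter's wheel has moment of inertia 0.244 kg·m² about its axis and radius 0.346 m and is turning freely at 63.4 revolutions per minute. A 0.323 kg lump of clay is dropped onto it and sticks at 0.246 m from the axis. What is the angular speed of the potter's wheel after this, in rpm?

No external torque acts about the axis; L_before = L_after.
Added inertia Σmr² = (0.323)(0.246)² = 0.01955 kg·m²; I_f = 0.2440 + 0.01955 = 0.2635 kg·m².
ω_f = I_p ω_i / I_f = (0.2440)(63.4) / 0.2635 = 58.70 rpm.

ω_f ≈ 58.7 rpm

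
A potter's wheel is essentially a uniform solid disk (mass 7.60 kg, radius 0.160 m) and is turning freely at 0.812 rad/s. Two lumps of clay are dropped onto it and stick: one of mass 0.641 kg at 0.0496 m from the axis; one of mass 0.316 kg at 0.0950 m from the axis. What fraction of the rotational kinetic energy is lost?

fraction ≈ 0.0435

No external torque acts about the axis; L_before = L_after.
I_p = ½(7.60)(0.160)² = 0.09728 kg·m².
Added inertia Σmr² = (0.641)(0.0496)² + (0.316)(0.0950)² = 0.004429 kg·m²; I_f = 0.09728 + 0.004429 = 0.1017 kg·m².
ω_f = I_p ω_i / I_f = (0.09728)(0.812) / 0.1017 = 0.7766 rad/s.
KE_i = ½(0.09728)(0.8120 rad/s)² = 0.03207 J; KE_f = ½(0.1017)(0.7766)² = 0.03067 J.
Fraction lost = 0.04354.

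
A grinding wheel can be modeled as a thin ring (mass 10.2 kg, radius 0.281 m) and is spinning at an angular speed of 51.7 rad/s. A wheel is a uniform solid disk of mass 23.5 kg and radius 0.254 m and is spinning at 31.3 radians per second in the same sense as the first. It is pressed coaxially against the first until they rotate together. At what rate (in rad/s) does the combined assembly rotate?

No external torque acts about the common axis, so total angular momentum is conserved.
Moments of inertia: I_A = (10.2)(0.281)² = 0.8054 kg·m²; I_B = ½(23.5)(0.254)² = 0.7581 kg·m².
Taking A's sense as positive: L = (0.8054)(51.7) + (0.7581)(31.3) = 65.37 kg·m²·rad/s.
Combined I = 0.8054 + 0.7581 = 1.563 kg·m².
ω_f = L / I = 65.37 / 1.563 = 41.81 rad/s.

|ω_f| ≈ 41.8 rad/s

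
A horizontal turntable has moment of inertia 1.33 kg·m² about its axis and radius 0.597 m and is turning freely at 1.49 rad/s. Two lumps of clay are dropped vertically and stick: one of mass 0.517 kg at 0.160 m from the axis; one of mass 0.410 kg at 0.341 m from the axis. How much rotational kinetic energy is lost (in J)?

No external torque acts about the axis; L_before = L_after.
Added inertia Σmr² = (0.517)(0.160)² + (0.410)(0.341)² = 0.06091 kg·m²; I_f = 1.330 + 0.06091 = 1.391 kg·m².
ω_f = I_p ω_i / I_f = (1.330)(1.49) / 1.391 = 1.425 rad/s.
KE_i = ½(1.330)(1.490 rad/s)² = 1.476 J; KE_f = ½(1.391)(1.425)² = 1.412 J.

energy lost ≈ 0.0647 J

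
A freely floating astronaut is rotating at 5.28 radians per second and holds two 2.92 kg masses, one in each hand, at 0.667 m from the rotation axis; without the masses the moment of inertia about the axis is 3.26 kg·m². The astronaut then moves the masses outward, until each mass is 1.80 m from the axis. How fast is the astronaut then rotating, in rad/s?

With no external torque about the axis, L is conserved: I₁ω₁ = I₂ω₂.
I₁ = 3.26 + 2(2.92)(0.667)² = 5.858 kg·m²; I₂ = 3.26 + 2(2.92)(1.80)² = 22.18 kg·m².
ω₂ = I₁ω₁ / I₂ = (5.858)(5.28 rad/s) / (22.18) = 1.394 rad/s.

ω₂ ≈ 1.39 rad/s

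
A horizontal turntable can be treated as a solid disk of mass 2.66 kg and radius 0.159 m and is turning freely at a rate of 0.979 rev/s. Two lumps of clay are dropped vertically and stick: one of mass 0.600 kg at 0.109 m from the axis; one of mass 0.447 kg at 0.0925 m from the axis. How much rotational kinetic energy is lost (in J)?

The added mass arrives with no angular momentum about the axis, and any external torque about the axis is negligible, so the system's angular momentum is conserved.
I_p = ½(2.66)(0.159)² = 0.03362 kg·m².
Added inertia Σmr² = (0.600)(0.109)² + (0.447)(0.0925)² = 0.01095 kg·m²; I_f = 0.03362 + 0.01095 = 0.04458 kg·m².
ω_f = I_p ω_i / I_f = (0.03362)(0.979) / 0.04458 = 0.7384 rev/s.
KE_i = ½(0.03362)(6.151 rad/s)² = 0.6361 J; KE_f = ½(0.04458)(4.640)² = 0.4798 J.

energy lost ≈ 0.156 J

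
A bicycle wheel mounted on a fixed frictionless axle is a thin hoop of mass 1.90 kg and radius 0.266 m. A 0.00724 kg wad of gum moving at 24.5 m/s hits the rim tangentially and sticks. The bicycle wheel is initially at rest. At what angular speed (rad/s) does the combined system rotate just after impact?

About the axle the impulsive forces during the collision are internal, so angular momentum about that axis is conserved.
I_p = (1.90)(0.266)² = 0.1344 kg·m². Taking the sense of the wad of gum's angular momentum as positive, L_{wad} = m v R = (0.00724)(24.5)(0.266) = 0.04718 kg·m²/s.
L_i = 0 + 0.04718 = 0.04718 kg·m²/s.
After sticking, I_f = I_p + m R² = 0.1344 + (0.00724)(0.266)² = 0.1349 kg·m².
ω_f = L_i / I_f = 0.04718 / 0.1349 = 0.3496 rad/s.

|ω_f| ≈ 0.350 rad/s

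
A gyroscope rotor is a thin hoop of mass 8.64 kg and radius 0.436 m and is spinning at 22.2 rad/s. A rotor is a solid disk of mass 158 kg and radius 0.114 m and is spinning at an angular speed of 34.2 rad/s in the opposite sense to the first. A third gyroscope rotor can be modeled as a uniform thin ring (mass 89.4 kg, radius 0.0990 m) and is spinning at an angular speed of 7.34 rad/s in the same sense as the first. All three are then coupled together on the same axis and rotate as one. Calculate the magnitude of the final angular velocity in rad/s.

|ω_f| ≈ 2.19 rad/s

The coupling torques are internal; angular momentum about the shared axis is conserved.
Moments of inertia: I_A = (8.64)(0.436)² = 1.642 kg·m²; I_B = ½(158)(0.114)² = 1.027 kg·m²; I_C = (89.4)(0.0990)² = 0.8762 kg·m².
Taking A's sense as positive: L = (1.642)(22.2) − (1.027)(34.2) + (0.8762)(7.34) = 7.781 kg·m²·rad/s.
Combined I = 1.642 + 1.027 + 0.8762 = 3.545 kg·m².
ω_f = L / I = 7.781 / 3.545 = 2.195 rad/s.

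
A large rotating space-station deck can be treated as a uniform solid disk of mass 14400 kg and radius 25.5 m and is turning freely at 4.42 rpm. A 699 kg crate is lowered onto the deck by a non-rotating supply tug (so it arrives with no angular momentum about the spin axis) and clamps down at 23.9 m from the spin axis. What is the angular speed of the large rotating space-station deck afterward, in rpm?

No external torque acts about the spin axis; L_before = L_after.
I_p = ½(14400)(25.5)² = 4.682e+06 kg·m².
Added inertia Σmr² = (699)(23.9)² = 3.993e+05 kg·m²; I_f = 4.682e+06 + 3.993e+05 = 5.081e+06 kg·m².
ω_f = I_p ω_i / I_f = (4.682e+06)(4.42) / 5.081e+06 = 4.073 rpm.

ω_f ≈ 4.07 rpm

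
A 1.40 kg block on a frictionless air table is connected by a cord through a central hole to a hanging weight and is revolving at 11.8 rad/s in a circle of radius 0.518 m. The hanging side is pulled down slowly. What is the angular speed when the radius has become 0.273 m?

ω₂ ≈ 42.5 rad/s

The constraining force is radial, so m r² ω about the center is conserved.
ω₂ = ω₁ (r₁/r₂)² = (11.8)(0.518/0.273)² = 42.48 rad/s.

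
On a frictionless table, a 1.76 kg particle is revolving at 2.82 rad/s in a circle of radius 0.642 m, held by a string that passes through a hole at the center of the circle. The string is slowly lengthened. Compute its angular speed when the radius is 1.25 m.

The constraining force is radial, so m r² ω about the center is conserved.
ω₂ = ω₁ (r₁/r₂)² = (2.82)(0.642/1.25)² = 0.7439 rad/s.

ω₂ ≈ 0.744 rad/s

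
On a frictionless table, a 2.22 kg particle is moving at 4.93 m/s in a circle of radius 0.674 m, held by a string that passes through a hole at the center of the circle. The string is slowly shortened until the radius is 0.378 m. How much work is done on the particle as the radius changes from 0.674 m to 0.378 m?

W ≈ 58.8 J

The only horizontal force on the mass is along the cord (radial), so it exerts no torque about the hole and angular momentum m v r is conserved.
v₂ = v₁ r₁ / r₂ = (4.93)(0.674) / (0.378) = 8.791 m/s.
W = ΔKE = ½m(v₂² − v₁²) = 58.80 J.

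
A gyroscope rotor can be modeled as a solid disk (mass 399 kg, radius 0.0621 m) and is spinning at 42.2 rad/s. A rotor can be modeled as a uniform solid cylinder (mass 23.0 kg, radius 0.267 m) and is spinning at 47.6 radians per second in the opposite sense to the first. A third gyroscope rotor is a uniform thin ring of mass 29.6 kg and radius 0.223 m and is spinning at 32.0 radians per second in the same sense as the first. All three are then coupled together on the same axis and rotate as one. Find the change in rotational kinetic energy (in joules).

No external torque acts about the common axis, so total angular momentum is conserved.
Moments of inertia: I_A = ½(399)(0.0621)² = 0.7694 kg·m²; I_B = ½(23.0)(0.267)² = 0.8198 kg·m²; I_C = (29.6)(0.223)² = 1.472 kg·m².
Taking A's sense as positive: L = (0.7694)(42.2) − (0.8198)(47.6) + (1.472)(32.0) = 40.55 kg·m²·rad/s.
Combined I = 0.7694 + 0.8198 + 1.472 = 3.061 kg·m².
ω_f = L / I = 40.55 / 3.061 = 13.25 rad/s.
KE_i = ½ΣIω² = 2367 J; KE_f = ½(3.061)(13.25)² = 268.5 J.

ΔKE ≈ -2100 J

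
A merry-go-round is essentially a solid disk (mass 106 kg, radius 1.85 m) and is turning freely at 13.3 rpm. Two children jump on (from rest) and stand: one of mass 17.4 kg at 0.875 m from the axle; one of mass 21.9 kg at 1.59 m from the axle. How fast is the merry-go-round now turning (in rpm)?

ω_f ≈ 9.65 rpm

No external torque acts about the axle; L_before = L_after.
I_p = ½(106)(1.85)² = 181.4 kg·m².
Added inertia Σmr² = (17.4)(0.875)² + (21.9)(1.59)² = 68.69 kg·m²; I_f = 181.4 + 68.69 = 250.1 kg·m².
ω_f = I_p ω_i / I_f = (181.4)(13.3) / 250.1 = 9.647 rpm.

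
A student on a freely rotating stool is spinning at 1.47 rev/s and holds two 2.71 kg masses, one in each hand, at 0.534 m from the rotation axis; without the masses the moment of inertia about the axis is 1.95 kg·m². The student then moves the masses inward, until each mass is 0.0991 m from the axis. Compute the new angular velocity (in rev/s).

No external torque acts about the spin axis, so angular momentum is conserved.
I₁ = 1.95 + 2(2.71)(0.534)² = 3.496 kg·m²; I₂ = 1.95 + 2(2.71)(0.0991)² = 2.003 kg·m².
ω₂ = I₁ω₁ / I₂ = (3.496)(1.47 rev/s) / (2.003) = 2.565 rev/s.

ω₂ ≈ 2.57 rev/s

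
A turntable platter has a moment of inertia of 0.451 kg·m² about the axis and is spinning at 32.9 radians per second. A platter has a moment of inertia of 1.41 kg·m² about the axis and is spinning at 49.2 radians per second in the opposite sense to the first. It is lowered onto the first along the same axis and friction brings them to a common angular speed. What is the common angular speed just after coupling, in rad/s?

No external torque acts about the common axis, so total angular momentum is conserved.
Taking A's sense as positive: L = (0.4510)(32.9) − (1.410)(49.2) = -54.53 kg·m²·rad/s.
Combined I = 0.4510 + 1.410 = 1.861 kg·m².
ω_f = L / I = -54.53 / 1.861 = -29.30 rad/s.

|ω_f| ≈ 29.3 rad/s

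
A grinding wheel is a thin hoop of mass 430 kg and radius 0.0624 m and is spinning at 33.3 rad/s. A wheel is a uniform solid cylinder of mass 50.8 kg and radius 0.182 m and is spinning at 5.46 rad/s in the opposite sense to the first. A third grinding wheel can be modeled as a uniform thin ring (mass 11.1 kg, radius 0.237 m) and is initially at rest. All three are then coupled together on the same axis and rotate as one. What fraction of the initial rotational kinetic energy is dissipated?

fraction ≈ 0.557

No external torque acts about the common axis, so total angular momentum is conserved.
Moments of inertia: I_A = (430)(0.0624)² = 1.674 kg·m²; I_B = ½(50.8)(0.182)² = 0.8413 kg·m²; I_C = (11.1)(0.237)² = 0.6235 kg·m².
Taking A's sense as positive: L = (1.674)(33.3) − (0.8413)(5.46) = 51.16 kg·m²·rad/s.
Combined I = 1.674 + 0.8413 + 0.6235 = 3.139 kg·m².
ω_f = L / I = 51.16 / 3.139 = 16.30 rad/s.
KE_i = ½ΣIω² = 940.9 J; KE_f = ½(3.139)(16.30)² = 416.9 J.
Fraction dissipated = (KE_i − KE_f)/KE_i = 0.5569.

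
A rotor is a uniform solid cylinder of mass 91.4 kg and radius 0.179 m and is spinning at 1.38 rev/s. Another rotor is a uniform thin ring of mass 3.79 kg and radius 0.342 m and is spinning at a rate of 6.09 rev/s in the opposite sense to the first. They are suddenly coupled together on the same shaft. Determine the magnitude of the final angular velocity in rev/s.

The coupling torques are internal; angular momentum about the shared axis is conserved.
Moments of inertia: I_A = ½(91.4)(0.179)² = 1.464 kg·m²; I_B = (3.79)(0.342)² = 0.4433 kg·m².
Taking A's sense as positive: L = (1.464)(1.38) − (0.4433)(6.09) = -0.6790 kg·m²·rev/s.
Combined I = 1.464 + 0.4433 = 1.908 kg·m².
ω_f = L / I = -0.6790 / 1.908 = -0.3559 rev/s.

|ω_f| ≈ 0.356 rev/s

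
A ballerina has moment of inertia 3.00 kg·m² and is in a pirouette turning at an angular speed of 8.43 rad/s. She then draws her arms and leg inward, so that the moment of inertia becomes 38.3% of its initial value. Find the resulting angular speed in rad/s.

With no external torque about the axis, L is conserved: I₁ω₁ = I₂ω₂.
I₂ = 0.383 × 3.00 = 1.149 kg·m².
ω₂ = I₁ω₁ / I₂ = (3.000)(8.43 rad/s) / (1.149) = 22.01 rad/s.

ω₂ ≈ 22.0 rad/s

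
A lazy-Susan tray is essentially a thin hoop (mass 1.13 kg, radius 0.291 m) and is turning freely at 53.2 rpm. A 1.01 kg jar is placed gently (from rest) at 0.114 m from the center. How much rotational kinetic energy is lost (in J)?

No external torque acts about the center; L_before = L_after.
I_p = (1.13)(0.291)² = 0.09569 kg·m².
Added inertia Σmr² = (1.01)(0.114)² = 0.01313 kg·m²; I_f = 0.09569 + 0.01313 = 0.1088 kg·m².
ω_f = I_p ω_i / I_f = (0.09569)(53.2) / 0.1088 = 46.78 rpm.
KE_i = ½(0.09569)(5.571 rad/s)² = 1.485 J; KE_f = ½(0.1088)(4.899)² = 1.306 J.

energy lost ≈ 0.179 J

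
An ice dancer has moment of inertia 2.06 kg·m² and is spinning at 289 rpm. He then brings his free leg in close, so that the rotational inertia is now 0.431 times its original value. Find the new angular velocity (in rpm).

With no external torque about the axis, L is conserved: I₁ω₁ = I₂ω₂.
I₂ = 0.431 × 2.06 = 0.8879 kg·m².
ω₂ = I₁ω₁ / I₂ = (2.060)(289 rpm) / (0.8879) = 670.5 rpm.

ω₂ ≈ 671 rpm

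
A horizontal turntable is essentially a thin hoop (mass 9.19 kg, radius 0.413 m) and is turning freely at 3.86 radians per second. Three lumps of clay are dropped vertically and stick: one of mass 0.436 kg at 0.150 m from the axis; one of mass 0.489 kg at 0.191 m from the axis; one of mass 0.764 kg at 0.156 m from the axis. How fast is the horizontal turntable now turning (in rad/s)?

ω_f ≈ 3.75 rad/s

No external torque acts about the axis; L_before = L_after.
I_p = (9.19)(0.413)² = 1.568 kg·m².
Added inertia Σmr² = (0.436)(0.150)² + (0.489)(0.191)² + (0.764)(0.156)² = 0.04624 kg·m²; I_f = 1.568 + 0.04624 = 1.614 kg·m².
ω_f = I_p ω_i / I_f = (1.568)(3.86) / 1.614 = 3.749 rad/s.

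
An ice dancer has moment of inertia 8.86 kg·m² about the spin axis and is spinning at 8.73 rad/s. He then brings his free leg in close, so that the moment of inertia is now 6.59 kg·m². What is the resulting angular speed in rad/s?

ω₂ ≈ 11.7 rad/s

With no external torque about the axis, L is conserved: I₁ω₁ = I₂ω₂.
ω₂ = I₁ω₁ / I₂ = (8.860)(8.73 rad/s) / (6.590) = 11.74 rad/s.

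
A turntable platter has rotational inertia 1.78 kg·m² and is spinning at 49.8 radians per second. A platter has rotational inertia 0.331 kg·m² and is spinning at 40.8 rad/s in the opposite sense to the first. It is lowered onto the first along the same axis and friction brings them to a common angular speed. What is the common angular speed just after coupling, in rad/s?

|ω_f| ≈ 35.6 rad/s

No external torque acts about the common axis, so total angular momentum is conserved.
Taking A's sense as positive: L = (1.780)(49.8) − (0.3310)(40.8) = 75.14 kg·m²·rad/s.
Combined I = 1.780 + 0.3310 = 2.111 kg·m².
ω_f = L / I = 75.14 / 2.111 = 35.59 rad/s.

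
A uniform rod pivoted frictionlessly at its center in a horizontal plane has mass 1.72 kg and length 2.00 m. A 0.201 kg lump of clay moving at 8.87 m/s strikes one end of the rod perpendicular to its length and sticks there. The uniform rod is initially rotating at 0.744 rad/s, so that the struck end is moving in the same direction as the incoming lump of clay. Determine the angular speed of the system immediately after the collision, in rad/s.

|ω_f| ≈ 2.85 rad/s

The axle reaction passes through the pivot and exerts no torque about it; angular momentum about the pivot is conserved through the impact.
I_p = (1/12)(1.72)(2.00)² = 0.5733 kg·m². Taking the sense of the lump of clay's angular momentum as positive, L_{lump} = m v R = (0.201)(8.87)(2.00/2) = 1.783 kg·m²/s.
L_i = +I_p ω_p + m v R = +(0.5733)(0.744) + 1.783 = 2.209 kg·m²/s.
After sticking, I_f = I_p + m R² = 0.5733 + (0.201)(2.00/2)² = 0.7743 kg·m².
ω_f = L_i / I_f = 2.209 / 0.7743 = 2.853 rad/s.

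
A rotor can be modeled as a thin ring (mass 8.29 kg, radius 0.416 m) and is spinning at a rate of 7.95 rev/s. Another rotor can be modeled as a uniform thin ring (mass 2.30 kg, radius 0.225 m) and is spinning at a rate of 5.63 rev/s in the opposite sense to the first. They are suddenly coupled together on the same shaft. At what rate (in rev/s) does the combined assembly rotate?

|ω_f| ≈ 6.93 rev/s

The coupling torques are internal; angular momentum about the shared axis is conserved.
Moments of inertia: I_A = (8.29)(0.416)² = 1.435 kg·m²; I_B = (2.30)(0.225)² = 0.1164 kg·m².
Taking A's sense as positive: L = (1.435)(7.95) − (0.1164)(5.63) = 10.75 kg·m²·rev/s.
Combined I = 1.435 + 0.1164 = 1.551 kg·m².
ω_f = L / I = 10.75 / 1.551 = 6.931 rev/s.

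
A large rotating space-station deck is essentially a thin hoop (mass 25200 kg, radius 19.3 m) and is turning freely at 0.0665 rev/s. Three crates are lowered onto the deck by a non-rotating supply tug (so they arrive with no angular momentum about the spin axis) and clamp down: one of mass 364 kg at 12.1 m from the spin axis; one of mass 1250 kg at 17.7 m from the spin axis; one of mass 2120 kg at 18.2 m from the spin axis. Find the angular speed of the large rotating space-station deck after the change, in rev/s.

ω_f ≈ 0.0593 rev/s

The added mass arrives with no angular momentum about the spin axis, and any external torque about the spin axis is negligible, so the system's angular momentum is conserved.
I_p = (25200)(19.3)² = 9.387e+06 kg·m².
Added inertia Σmr² = (364)(12.1)² + (1250)(17.7)² + (2120)(18.2)² = 1.147e+06 kg·m²; I_f = 9.387e+06 + 1.147e+06 = 1.053e+07 kg·m².
ω_f = I_p ω_i / I_f = (9.387e+06)(0.0665) / 1.053e+07 = 0.05926 rev/s.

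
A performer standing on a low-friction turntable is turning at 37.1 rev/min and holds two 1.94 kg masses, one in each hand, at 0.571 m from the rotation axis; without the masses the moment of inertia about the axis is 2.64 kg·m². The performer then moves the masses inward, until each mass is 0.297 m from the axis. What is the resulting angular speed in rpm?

ω₂ ≈ 48.6 rpm

With no external torque about the axis, L is conserved: I₁ω₁ = I₂ω₂.
I₁ = 2.64 + 2(1.94)(0.571)² = 3.905 kg·m²; I₂ = 2.64 + 2(1.94)(0.297)² = 2.982 kg·m².
ω₂ = I₁ω₁ / I₂ = (3.905)(37.1 rpm) / (2.982) = 48.58 rpm.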